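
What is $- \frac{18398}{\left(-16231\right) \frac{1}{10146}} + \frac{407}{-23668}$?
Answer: $\frac{4418006838127}{384155308} \approx 11501.0$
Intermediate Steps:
$- \frac{18398}{\left(-16231\right) \frac{1}{10146}} + \frac{407}{-23668} = - \frac{18398}{\left(-16231\right) \frac{1}{10146}} + 407 \left(- \frac{1}{23668}\right) = - \frac{18398}{- \frac{16231}{10146}} - \frac{407}{23668} = \left(-18398\right) \left(- \frac{10146}{16231}\right) - \frac{407}{23668} = \frac{186666108}{16231} - \frac{407}{23668} = \frac{4418006838127}{384155308}$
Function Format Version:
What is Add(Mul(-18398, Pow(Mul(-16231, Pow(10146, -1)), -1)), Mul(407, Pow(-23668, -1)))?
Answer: Rational(4418006838127, 384155308) ≈ 11501.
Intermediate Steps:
Add(Mul(-18398, Pow(Mul(-16231, Pow(10146, -1)), -1)), Mul(407, Pow(-23668, -1))) = Add(Mul(-18398, Pow(Mul(-16231, Rational(1, 10146)), -1)), Mul(407, Rational(-1, 23668))) = Add(Mul(-18398, Pow(Rational(-16231, 10146), -1)), Rational(-407, 23668)) = Add(Mul(-18398, Rational(-10146, 16231)), Rational(-407, 23668)) = Add(Rational(186666108, 16231), Rational(-407, 23668)) = Rational(4418006838127, 384155308)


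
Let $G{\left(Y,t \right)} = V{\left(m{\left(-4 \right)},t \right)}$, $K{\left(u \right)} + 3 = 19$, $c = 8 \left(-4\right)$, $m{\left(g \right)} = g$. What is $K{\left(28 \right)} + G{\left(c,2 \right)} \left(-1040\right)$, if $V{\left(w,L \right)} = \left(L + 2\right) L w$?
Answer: $33296$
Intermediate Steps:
$c = -32$
$K{\left(u \right)} = 16$ ($K{\left(u \right)} = -3 + 19 = 16$)
$V{\left(w,L \right)} = L w \left(2 + L\right)$ ($V{\left(w,L \right)} = \left(2 + L\right) L w = L \left(2 + L\right) w = L w \left(2 + L\right)$)
$G{\left(Y,t \right)} = - 4 t \left(2 + t\right)$ ($G{\left(Y,t \right)} = t \left(-4\right) \left(2 + t\right) = - 4 t \left(2 + t\right)$)
$K{\left(28 \right)} + G{\left(c,2 \right)} \left(-1040\right) = 16 + \left(-4\right) 2 \left(2 + 2\right) \left(-1040\right) = 16 + \left(-4\right) 2 \cdot 4 \left(-1040\right) = 16 - -33280 = 16 + 33280 = 33296$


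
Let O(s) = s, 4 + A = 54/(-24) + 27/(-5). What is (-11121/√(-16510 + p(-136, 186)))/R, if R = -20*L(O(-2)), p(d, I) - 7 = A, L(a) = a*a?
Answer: -11121*I*√1651465/13211720 ≈ -1.0817*I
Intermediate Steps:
A = -233/20 (A = -4 + (54/(-24) + 27/(-5)) = -4 + (54*(-1/24) + 27*(-⅕)) = -4 + (-9/4 - 27/5) = -4 - 153/20 = -233/20 ≈ -11.650)
L(a) = a²
p(d, I) = -93/20 (p(d, I) = 7 - 233/20 = -93/20)
R = -80 (R = -20*(-2)² = -20*4 = -80)
(-11121/√(-16510 + p(-136, 186)))/R = -11121/√(-16510 - 93/20)/(-80) = -11121*(-2*I*√1651465/330293)*(-1/80) = -(-22242)*I*√1651465/330293*(-1/80) = (22242*I*√1651465/330293)*(-1/80) = -11121*I*√1651465/13211720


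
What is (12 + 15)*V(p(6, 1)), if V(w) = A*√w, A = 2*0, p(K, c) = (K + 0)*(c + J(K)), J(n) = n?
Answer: 0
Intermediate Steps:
p(K, c) = K*(K + c) (p(K, c) = (K + 0)*(c + K) = K*(K + c))
A = 0
V(w) = 0 (V(w) = 0*√w = 0)
(12 + 15)*V(p(6, 1)) = (12 + 15)*0 = 27*0 = 0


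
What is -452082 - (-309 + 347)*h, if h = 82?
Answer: -455198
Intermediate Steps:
-452082 - (-309 + 347)*h = -452082 - (-309 + 347)*82 = -452082 - 38*82 = -452082 - 1*3116 = -452082 - 3116 = -455198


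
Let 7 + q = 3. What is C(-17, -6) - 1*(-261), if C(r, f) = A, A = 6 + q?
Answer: 263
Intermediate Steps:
q = -4 (q = -7 + 3 = -4)
A = 2 (A = 6 - 4 = 2)
C(r, f) = 2
C(-17, -6) - 1*(-261) = 2 - 1*(-261) = 2 + 261 = 263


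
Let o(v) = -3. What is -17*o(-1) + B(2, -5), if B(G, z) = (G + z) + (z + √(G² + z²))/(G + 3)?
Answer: 47 + √29/5 ≈ 48.077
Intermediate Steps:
B(G, z) = G + z + (z + √(G² + z²))/(3 + G) (B(G, z) = (G + z) + (z + √(G² + z²))/(3 + G) = G + z + (z + √(G² + z²))/(3 + G))
-17*o(-1) + B(2, -5) = -17*(-3) + (2² + √(2² + (-5)²) + 3*2 + 4*(-5) + 2*(-5))/(3 + 2) = 51 + (4 + √(4 + 25) + 6 - 20 - 10)/5 = 51 + (4 + √29 + 6 - 20 - 10)/5 = 51 + (-20 + √29)/5 = 51 + (-4 + √29/5) = 47 + √29/5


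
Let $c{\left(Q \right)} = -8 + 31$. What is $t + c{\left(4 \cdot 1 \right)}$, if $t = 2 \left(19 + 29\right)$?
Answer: $119$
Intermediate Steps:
$c{\left(Q \right)} = 23$
$t = 96$ ($t = 2 \cdot 48 = 96$)
$t + c{\left(4 \cdot 1 \right)} = 96 + 23 = 119$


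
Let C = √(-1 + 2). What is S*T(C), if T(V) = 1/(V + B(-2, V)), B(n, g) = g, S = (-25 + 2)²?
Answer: 529/2 ≈ 264.50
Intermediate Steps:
C = 1 (C = √1 = 1)
S = 529 (S = (-23)² = 529)
T(V) = 1/(2*V) (T(V) = 1/(V + V) = 1/(2*V))
S*T(C) = 529*((½)/1) = 529*((½)*1) = 529*(½) = 529/2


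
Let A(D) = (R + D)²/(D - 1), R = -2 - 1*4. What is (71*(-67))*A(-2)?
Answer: 304448/3 ≈ 1.0148e+5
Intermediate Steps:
R = -6 (R = -2 - 4 = -6)
A(D) = (-6 + D)²/(-1 + D) (A(D) = (-6 + D)²/(D - 1) = (-6 + D)²/(-1 + D))
(71*(-67))*A(-2) = (71*(-67))*((-6 - 2)²/(-1 - 2)) = -4757*(-8)²/(-3) = -(-4757)*64/3 = -4757*(-64/3) = 304448/3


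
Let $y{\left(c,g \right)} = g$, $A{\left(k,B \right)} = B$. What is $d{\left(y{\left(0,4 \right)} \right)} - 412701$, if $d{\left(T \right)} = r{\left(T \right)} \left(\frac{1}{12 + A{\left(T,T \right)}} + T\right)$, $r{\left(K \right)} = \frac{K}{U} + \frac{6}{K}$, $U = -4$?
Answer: $- \frac{13206367}{32} \approx -4.127 \cdot 10^{5}$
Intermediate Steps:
$r{\left(K \right)} = \frac{6}{K} - \frac{K}{4}$ ($r{\left(K \right)} = \frac{K}{-4} + \frac{6}{K} = K \left(- \frac{1}{4}\right) + \frac{6}{K} = - \frac{K}{4} + \frac{6}{K} = \frac{6}{K} - \frac{K}{4}$)
$d{\left(T \right)} = \left(T + \frac{1}{12 + T}\right) \left(\frac{6}{T} - \frac{T}{4}\right)$ ($d{\left(T \right)} = \left(\frac{6}{T} - \frac{T}{4}\right) \left(\frac{1}{12 + T} + T\right) = \left(\frac{6}{T} - \frac{T}{4}\right) \left(T + \frac{1}{12 + T}\right) = \left(T + \frac{1}{12 + T}\right) \left(\frac{6}{T} - \frac{T}{4}\right)$)
$d{\left(y{\left(0,4 \right)} \right)} - 412701 = \frac{\left(24 - 4^{2}\right) \left(1 + 4^{2} + 12 \cdot 4\right)}{4 \cdot 4 \left(12 + 4\right)} - 412701 = \frac{1}{4} \cdot \frac{1}{4} \cdot \frac{1}{16} \left(24 - 16\right) \left(1 + 16 + 48\right) - 412701 = \frac{1}{4} \cdot \frac{1}{4} \cdot \frac{1}{16} \left(24 - 16\right) 65 - 412701 = \frac{1}{4} \cdot \frac{1}{4} \cdot \frac{1}{16} \cdot 8 \cdot 65 - 412701 = \frac{65}{32} - 412701 = - \frac{13206367}{32}$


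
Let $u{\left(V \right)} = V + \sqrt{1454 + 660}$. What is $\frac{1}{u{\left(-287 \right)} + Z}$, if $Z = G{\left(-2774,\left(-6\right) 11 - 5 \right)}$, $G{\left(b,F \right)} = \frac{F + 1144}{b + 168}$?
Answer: $- \frac{1951880970}{546636837121} - \frac{6791236 \sqrt{2114}}{546636837121} \approx -0.0041419$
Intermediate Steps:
$G{\left(b,F \right)} = \frac{1144 + F}{168 + b}$
$u{\left(V \right)} = V + \sqrt{2114}$
$Z = - \frac{1073}{2606}$ ($Z = \frac{1144 - 71}{168 - 2774} = \frac{1144 - 71}{-2606} = - \frac{1144 - 71}{2606} = \left(- \frac{1}{2606}\right) 1073 = - \frac{1073}{2606} \approx -0.41174$)
$\frac{1}{u{\left(-287 \right)} + Z} = \frac{1}{\left(-287 + \sqrt{2114}\right) - \frac{1073}{2606}} = \frac{1}{- \frac{748995}{2606} + \sqrt{2114}}$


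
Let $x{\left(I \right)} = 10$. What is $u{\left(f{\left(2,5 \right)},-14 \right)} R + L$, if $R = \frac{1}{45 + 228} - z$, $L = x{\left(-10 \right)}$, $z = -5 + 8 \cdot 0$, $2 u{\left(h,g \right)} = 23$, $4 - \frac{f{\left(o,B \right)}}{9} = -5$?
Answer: $\frac{18439}{273} \approx 67.542$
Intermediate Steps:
$f{\left(o,B \right)} = 81$ ($f{\left(o,B \right)} = 36 - -45 = 36 + 45 = 81$)
$u{\left(h,g \right)} = \frac{23}{2}$ ($u{\left(h,g \right)} = \frac{1}{2} \cdot 23 = \frac{23}{2}$)
$z = -5$ ($z = -5 + 0 = -5$)
$L = 10$
$R = \frac{1366}{273}$ ($R = \frac{1}{45 + 228} - -5 = \frac{1}{273} + 5 = \frac{1366}{273} \approx 5.0037$)
$u{\left(f{\left(2,5 \right)},-14 \right)} R + L = \frac{23}{2} \cdot \frac{1366}{273} + 10 = \frac{15709}{273} + 10 = \frac{18439}{273}$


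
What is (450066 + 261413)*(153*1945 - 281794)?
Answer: 11234964889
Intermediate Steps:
(450066 + 261413)*(153*1945 - 281794) = 711479*(297585 - 281794) = 711479*15791 = 11234964889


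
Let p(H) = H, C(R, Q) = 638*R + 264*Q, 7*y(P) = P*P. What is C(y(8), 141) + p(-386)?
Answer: 298698/7 ≈ 42671.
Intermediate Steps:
y(P) = P**2/7 (y(P) = (P*P)/7 = P**2/7)
C(R, Q) = 264*Q + 638*R
C(y(8), 141) + p(-386) = (264*141 + 638*((1/7)*8**2)) - 386 = (37224 + 638*((1/7)*64)) - 386 = (37224 + 638*(64/7)) - 386 = (37224 + 40832/7) - 386 = 301400/7 - 386 = 298698/7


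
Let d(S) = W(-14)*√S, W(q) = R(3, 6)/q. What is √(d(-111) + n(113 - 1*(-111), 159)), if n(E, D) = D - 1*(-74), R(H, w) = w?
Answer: √(11417 - 21*I*√111)/7 ≈ 15.265 - 0.1479*I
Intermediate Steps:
W(q) = 6/q
n(E, D) = 74 + D (n(E, D) = D + 74 = 74 + D)
d(S) = -3*√S/7 (d(S) = (6/(-14))*√S = (6*(-1/14))*√S = -3*√S/7)
√(d(-111) + n(113 - 1*(-111), 159)) = √(-3*I*√111/7 + (74 + 159)) = √(-3*I*√111/7 + 233) = √(233 - 3*I*√111/7)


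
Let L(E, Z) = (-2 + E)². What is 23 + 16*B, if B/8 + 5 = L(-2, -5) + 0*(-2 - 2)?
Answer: 1431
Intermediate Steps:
B = 88 (B = -40 + 8*((-2 - 2)² + 0*(-2 - 2)) = -40 + 8*((-4)² + 0*(-4)) = -40 + 8*(16 + 0) = -40 + 8*16 = -40 + 128 = 88)
23 + 16*B = 23 + 16*88 = 23 + 1408 = 1431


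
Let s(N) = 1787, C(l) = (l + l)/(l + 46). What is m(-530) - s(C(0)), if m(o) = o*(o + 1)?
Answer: 278583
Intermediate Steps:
m(o) = o*(1 + o)
C(l) = 2*l/(46 + l) (C(l) = (2*l)/(46 + l) = 2*l/(46 + l))
m(-530) - s(C(0)) = -530*(1 - 530) - 1*1787 = -530*(-529) - 1787 = 280370 - 1787 = 278583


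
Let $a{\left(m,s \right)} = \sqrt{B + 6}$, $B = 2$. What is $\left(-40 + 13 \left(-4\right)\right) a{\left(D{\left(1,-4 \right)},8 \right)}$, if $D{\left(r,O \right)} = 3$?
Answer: $- 184 \sqrt{2} \approx -260.22$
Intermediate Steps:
$a{\left(m,s \right)} = 2 \sqrt{2}$ ($a{\left(m,s \right)} = \sqrt{2 + 6} = \sqrt{8} = 2 \sqrt{2}$)
$\left(-40 + 13 \left(-4\right)\right) a{\left(D{\left(1,-4 \right)},8 \right)} = \left(-40 + 13 \left(-4\right)\right) 2 \sqrt{2} = \left(-40 - 52\right) 2 \sqrt{2} = - 92 \cdot 2 \sqrt{2} = - 184 \sqrt{2}$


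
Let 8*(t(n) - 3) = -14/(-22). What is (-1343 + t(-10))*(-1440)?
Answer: 21224340/11 ≈ 1.9295e+6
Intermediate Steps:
t(n) = 271/88 (t(n) = 3 + (-14/(-22))/8 = 3 + (-14*(-1/22))/8 = 3 + (1/8)*(7/11) = 3 + 7/88 = 271/88)
(-1343 + t(-10))*(-1440) = (-1343 + 271/88)*(-1440) = -117913/88*(-1440) = 21224340/11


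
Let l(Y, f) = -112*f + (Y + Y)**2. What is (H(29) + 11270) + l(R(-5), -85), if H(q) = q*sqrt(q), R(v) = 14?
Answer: 21574 + 29*sqrt(29) ≈ 21730.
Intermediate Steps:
l(Y, f) = -112*f + 4*Y**2 (l(Y, f) = -112*f + (2*Y)**2 = -112*f + 4*Y**2)
H(q) = q**(3/2)
(H(29) + 11270) + l(R(-5), -85) = (29**(3/2) + 11270) + (-112*(-85) + 4*14**2) = (29*sqrt(29) + 11270) + (9520 + 4*196) = (11270 + 29*sqrt(29)) + (9520 + 784) = (11270 + 29*sqrt(29)) + 10304 = 21574 + 29*sqrt(29)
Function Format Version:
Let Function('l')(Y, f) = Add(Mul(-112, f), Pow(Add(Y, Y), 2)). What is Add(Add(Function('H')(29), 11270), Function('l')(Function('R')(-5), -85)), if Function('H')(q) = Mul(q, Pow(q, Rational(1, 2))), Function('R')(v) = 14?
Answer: Add(21574, Mul(29, Pow(29, Rational(1, 2)))) ≈ 21730.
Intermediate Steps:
Function('l')(Y, f) = Add(Mul(-112, f), Mul(4, Pow(Y, 2))) (Function('l')(Y, f) = Add(Mul(-112, f), Pow(Mul(2, Y), 2)) = Add(Mul(-112, f), Mul(4, Pow(Y, 2))))
Function('H')(q) = Pow(q, Rational(3, 2))
Add(Add(Function('H')(29), 11270), Function('l')(Function('R')(-5), -85)) = Add(Add(Pow(29, Rational(3, 2)), 11270), Add(Mul(-112, -85), Mul(4, Pow(14, 2)))) = Add(Add(Mul(29, Pow(29, Rational(1, 2))), 11270), Add(9520, Mul(4, 196))) = Add(Add(11270, Mul(29, Pow(29, Rational(1, 2)))), Add(9520, 784)) = Add(Add(11270, Mul(29, Pow(29, Rational(1, 2)))), 10304) = Add(21574, Mul(29, Pow(29, Rational(1, 2))))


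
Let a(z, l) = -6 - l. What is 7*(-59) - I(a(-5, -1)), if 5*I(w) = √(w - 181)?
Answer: -413 - I*√186/5 ≈ -413.0 - 2.7276*I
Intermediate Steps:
I(w) = √(-181 + w)/5 (I(w) = √(w - 181)/5 = √(-181 + w)/5)
7*(-59) - I(a(-5, -1)) = 7*(-59) - √(-181 + (-6 - 1*(-1)))/5 = -413 - √(-181 + (-6 + 1))/5 = -413 - √(-181 - 5)/5 = -413 - √(-186)/5 = -413 - I*√186/5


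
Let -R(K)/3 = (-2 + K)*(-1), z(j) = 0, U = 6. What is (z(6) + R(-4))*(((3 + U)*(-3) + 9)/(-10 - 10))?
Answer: -81/5 ≈ -16.200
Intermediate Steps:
R(K) = -6 + 3*K (R(K) = -3*(-2 + K)*(-1) = -3*(2 - K) = -6 + 3*K)
(z(6) + R(-4))*(((3 + U)*(-3) + 9)/(-10 - 10)) = (0 + (-6 + 3*(-4)))*(((3 + 6)*(-3) + 9)/(-10 - 10)) = (0 + (-6 - 12))*((9*(-3) + 9)/(-20)) = (0 - 18)*((-27 + 9)*(-1/20)) = -(-324)*(-1)/20 = -18*9/10 = -81/5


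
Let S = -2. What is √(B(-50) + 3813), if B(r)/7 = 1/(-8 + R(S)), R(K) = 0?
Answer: √60994/4 ≈ 61.742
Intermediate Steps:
B(r) = -7/8 (B(r) = 7/(-8 + 0) = 7/(-8) = 7*(-⅛) = -7/8)
√(B(-50) + 3813) = √(-7/8 + 3813) = √(30497/8) = √60994/4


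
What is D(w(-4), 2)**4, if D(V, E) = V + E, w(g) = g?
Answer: 16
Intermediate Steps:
D(V, E) = E + V
D(w(-4), 2)**4 = (2 - 4)**4 = (-2)**4 = 16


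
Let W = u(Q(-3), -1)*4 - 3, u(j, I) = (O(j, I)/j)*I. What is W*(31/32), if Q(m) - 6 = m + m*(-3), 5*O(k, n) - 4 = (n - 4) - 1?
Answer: -1333/480 ≈ -2.7771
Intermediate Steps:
O(k, n) = -⅕ + n/5 (O(k, n) = ⅘ + ((n - 4) - 1)/5 = ⅘ + ((-4 + n) - 1)/5 = ⅘ + (-5 + n)/5 = ⅘ + (-1 + n/5) = -⅕ + n/5)
Q(m) = 6 - 2*m (Q(m) = 6 + (m + m*(-3)) = 6 + (m - 3*m) = 6 - 2*m)
u(j, I) = I*(-⅕ + I/5)/j (u(j, I) = ((-⅕ + I/5)/j)*I = I*(-⅕ + I/5)/j)
W = -43/15 (W = ((⅕)*(-1)*(-1 - 1)/(6 - 2*(-3)))*4 - 3 = ((⅕)*(-1)*(-2)/(6 + 6))*4 - 3 = ((⅕)*(-1)*(-2)/12)*4 - 3 = ((⅕)*(-1)*(1/12)*(-2))*4 - 3 = (1/30)*4 - 3 = 2/15 - 3 = -43/15 ≈ -2.8667)
W*(31/32) = -1333/(15*32) = -43/15*31/32 = -1333/480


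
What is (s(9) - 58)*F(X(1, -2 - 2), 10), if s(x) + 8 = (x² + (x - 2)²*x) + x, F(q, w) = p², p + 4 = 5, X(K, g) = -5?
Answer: 465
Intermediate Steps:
p = 1 (p = -4 + 5 = 1)
F(q, w) = 1 (F(q, w) = 1² = 1)
s(x) = -8 + x + x² + x*(-2 + x)² (s(x) = -8 + ((x² + (x - 2)²*x) + x) = -8 + ((x² + (-2 + x)²*x) + x) = -8 + ((x² + x*(-2 + x)²) + x) = -8 + (x + x² + x*(-2 + x)²) = -8 + x + x² + x*(-2 + x)²)
(s(9) - 58)*F(X(1, -2 - 2), 10) = ((-8 + 9 + 9² + 9*(-2 + 9)²) - 58)*1 = ((-8 + 9 + 81 + 9*7²) - 58)*1 = ((-8 + 9 + 81 + 9*49) - 58)*1 = ((-8 + 9 + 81 + 441) - 58)*1 = (523 - 58)*1 = 465*1 = 465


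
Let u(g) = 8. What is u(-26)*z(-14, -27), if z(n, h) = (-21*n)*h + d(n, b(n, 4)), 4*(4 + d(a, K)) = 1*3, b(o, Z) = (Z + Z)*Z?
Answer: -63530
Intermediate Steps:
b(o, Z) = 2*Z**2 (b(o, Z) = (2*Z)*Z = 2*Z**2)
d(a, K) = -13/4 (d(a, K) = -4 + (1*3)/4 = -4 + (1/4)*3 = -4 + 3/4 = -13/4)
z(n, h) = -13/4 - 21*h*n (z(n, h) = (-21*n)*h - 13/4 = -21*h*n - 13/4 = -13/4 - 21*h*n)
u(-26)*z(-14, -27) = 8*(-13/4 - 21*(-27)*(-14)) = 8*(-13/4 - 7938) = 8*(-31765/4) = -63530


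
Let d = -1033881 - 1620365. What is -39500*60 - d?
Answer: 284246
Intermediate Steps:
d = -2654246
-39500*60 - d = -39500*60 - 1*(-2654246) = -2370000 + 2654246 = 284246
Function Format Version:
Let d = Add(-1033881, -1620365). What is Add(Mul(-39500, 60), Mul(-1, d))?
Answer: 284246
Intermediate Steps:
d = -2654246
Add(Mul(-39500, 60), Mul(-1, d)) = Add(Mul(-39500, 60), Mul(-1, -2654246)) = Add(-2370000, 2654246) = 284246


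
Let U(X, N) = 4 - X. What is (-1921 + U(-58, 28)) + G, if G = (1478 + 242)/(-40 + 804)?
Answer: -354639/191 ≈ -1856.7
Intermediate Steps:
G = 430/191 (G = 1720/764 = 1720*(1/764) = 430/191 ≈ 2.2513)
(-1921 + U(-58, 28)) + G = (-1921 + (4 - 1*(-58))) + 430/191 = (-1921 + (4 + 58)) + 430/191 = (-1921 + 62) + 430/191 = -1859 + 430/191 = -354639/191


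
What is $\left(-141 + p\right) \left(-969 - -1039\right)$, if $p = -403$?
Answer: $-38080$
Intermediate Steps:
$\left(-141 + p\right) \left(-969 - -1039\right) = \left(-141 - 403\right) \left(-969 - -1039\right) = - 544 \left(-969 + \left(588 + 451\right)\right) = - 544 \left(-969 + 1039\right) = \left(-544\right) 70 = -38080$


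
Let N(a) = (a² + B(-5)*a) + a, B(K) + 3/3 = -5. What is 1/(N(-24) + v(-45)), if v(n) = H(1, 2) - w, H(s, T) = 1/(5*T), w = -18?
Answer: 10/7141 ≈ 0.0014004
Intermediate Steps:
H(s, T) = 1/(5*T)
B(K) = -6 (B(K) = -1 - 5 = -6)
N(a) = a² - 5*a (N(a) = (a² - 6*a) + a = a² - 5*a)
v(n) = 181/10 (v(n) = (⅕)/2 - 1*(-18) = (⅕)*(½) + 18 = ⅒ + 18 = 181/10)
1/(N(-24) + v(-45)) = 1/(-24*(-5 - 24) + 181/10) = 1/(-24*(-29) + 181/10) = 1/(696 + 181/10) = 1/(7141/10) = 10/7141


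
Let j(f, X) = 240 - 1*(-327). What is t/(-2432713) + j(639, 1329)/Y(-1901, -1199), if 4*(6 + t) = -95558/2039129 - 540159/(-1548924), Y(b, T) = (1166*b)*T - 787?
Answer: 72117032986596140217453/27227272910934034999650127408 ≈ 2.6487e-6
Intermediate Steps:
Y(b, T) = -787 + 1166*T*b (Y(b, T) = 1166*T*b - 787 = -787 + 1166*T*b)
t = -24949832843595/4211274462928 (t = -6 + (-95558/2039129 - 540159/(-1548924))/4 = -6 + (-95558*1/2039129 - 540159*(-1/1548924))/4 = -6 + (-95558/2039129 + 180053/516308)/4 = -6 + (¼)*(317813933973/1052818615732) = -6 + 317813933973/4211274462928 = -24949832843595/4211274462928 ≈ -5.9245)
j(f, X) = 567 (j(f, X) = 240 + 327 = 567)
t/(-2432713) + j(639, 1329)/Y(-1901, -1199) = -24949832843595/4211274462928/(-2432713) + 567/(-787 + 1166*(-1199)*(-1901)) = -24949832843595/4211274462928*(-1/2432713) + 567/(-787 + 2657662634) = 24949832843595/10244822132532963664 + 567/2657661847 = 72117032986596140217453/27227272910934034999650127408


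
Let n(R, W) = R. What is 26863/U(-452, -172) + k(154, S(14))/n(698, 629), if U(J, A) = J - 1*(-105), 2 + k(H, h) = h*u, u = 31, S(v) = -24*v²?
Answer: -34675998/121103 ≈ -286.33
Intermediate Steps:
k(H, h) = -2 + 31*h (k(H, h) = -2 + h*31 = -2 + 31*h)
U(J, A) = 105 + J (U(J, A) = J + 105 = 105 + J)
26863/U(-452, -172) + k(154, S(14))/n(698, 629) = 26863/(105 - 452) + (-2 + 31*(-24*14²))/698 = 26863/(-347) + (-2 + 31*(-24*196))*(1/698) = 26863*(-1/347) + (-2 + 31*(-4704))*(1/698) = -26863/347 + (-2 - 145824)*(1/698) = -26863/347 - 145826*1/698 = -26863/347 - 72913/349 = -34675998/121103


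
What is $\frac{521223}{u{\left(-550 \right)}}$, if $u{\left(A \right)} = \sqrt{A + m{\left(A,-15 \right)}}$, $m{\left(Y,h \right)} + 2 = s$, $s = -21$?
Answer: $- \frac{173741 i \sqrt{573}}{191} \approx - 21774.0 i$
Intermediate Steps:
$m{\left(Y,h \right)} = -23$ ($m{\left(Y,h \right)} = -2 - 21 = -23$)
$u{\left(A \right)} = \sqrt{-23 + A}$ ($u{\left(A \right)} = \sqrt{A - 23} = \sqrt{-23 + A}$)
$\frac{521223}{u{\left(-550 \right)}} = \frac{521223}{\sqrt{-23 - 550}} = \frac{521223}{\sqrt{-573}} = \frac{521223}{i \sqrt{573}} = 521223 \left(- \frac{i \sqrt{573}}{573}\right) = - \frac{173741 i \sqrt{573}}{191}$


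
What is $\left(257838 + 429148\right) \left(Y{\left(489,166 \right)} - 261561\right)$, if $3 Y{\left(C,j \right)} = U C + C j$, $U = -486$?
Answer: $-215521934906$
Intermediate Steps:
$Y{\left(C,j \right)} = - 162 C + \frac{C j}{3}$ ($Y{\left(C,j \right)} = \frac{- 486 C + C j}{3} = - 162 C + \frac{C j}{3}$)
$\left(257838 + 429148\right) \left(Y{\left(489,166 \right)} - 261561\right) = \left(257838 + 429148\right) \left(\frac{1}{3} \cdot 489 \left(-486 + 166\right) - 261561\right) = 686986 \left(\frac{1}{3} \cdot 489 \left(-320\right) - 261561\right) = 686986 \left(-52160 - 261561\right) = 686986 \left(-313721\right) = -215521934906$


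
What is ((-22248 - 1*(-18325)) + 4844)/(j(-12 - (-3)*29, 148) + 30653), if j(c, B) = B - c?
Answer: 307/10242 ≈ 0.029975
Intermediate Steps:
((-22248 - 1*(-18325)) + 4844)/(j(-12 - (-3)*29, 148) + 30653) = ((-22248 - 1*(-18325)) + 4844)/((148 - (-12 - (-3)*29)) + 30653) = ((-22248 + 18325) + 4844)/((148 - (-12 - 1*(-87))) + 30653) = (-3923 + 4844)/((148 - (-12 + 87)) + 30653) = 921/((148 - 1*75) + 30653) = 921/((148 - 75) + 30653) = 921/(73 + 30653) = 921/30726 = 921*(1/30726) = 307/10242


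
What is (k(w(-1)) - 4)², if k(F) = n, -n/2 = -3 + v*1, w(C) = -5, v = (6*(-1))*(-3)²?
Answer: 12100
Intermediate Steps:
v = -54 (v = -6*9 = -54)
n = 114 (n = -2*(-3 - 54*1) = -2*(-3 - 54) = -2*(-57) = 114)
k(F) = 114
(k(w(-1)) - 4)² = (114 - 4)² = 110² = 12100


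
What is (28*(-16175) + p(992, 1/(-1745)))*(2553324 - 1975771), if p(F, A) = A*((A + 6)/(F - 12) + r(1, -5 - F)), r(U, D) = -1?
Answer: -780568645991508667057/2984124500 ≈ -2.6157e+11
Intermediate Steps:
p(F, A) = A*(-1 + (6 + A)/(-12 + F)) (p(F, A) = A*((A + 6)/(F - 12) - 1) = A*((6 + A)/(-12 + F) - 1) = A*(-1 + (6 + A)/(-12 + F)))
(28*(-16175) + p(992, 1/(-1745)))*(2553324 - 1975771) = (28*(-16175) + (18 + 1/(-1745) - 1*992)/((-1745)*(-12 + 992)))*(2553324 - 1975771) = (-452900 - 1/1745*(18 - 1/1745 - 992)/980)*577553 = (-452900 - 1/1745*1/980*(-1699631/1745))*577553 = (-452900 + 1699631/2984124500)*577553 = -1351509984350369/2984124500*577553 = -780568645991508667057/2984124500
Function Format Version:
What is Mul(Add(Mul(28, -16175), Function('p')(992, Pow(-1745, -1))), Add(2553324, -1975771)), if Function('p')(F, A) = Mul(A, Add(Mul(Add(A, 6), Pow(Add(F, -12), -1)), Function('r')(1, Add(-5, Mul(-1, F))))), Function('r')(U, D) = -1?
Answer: Rational(-780568645991508667057, 2984124500) ≈ -2.6157e+11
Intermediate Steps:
Function('p')(F, A) = Mul(A, Add(-1, Mul(Pow(Add(-12, F), -1), Add(6, A)))) (Function('p')(F, A) = Mul(A, Add(Mul(Add(A, 6), Pow(Add(F, -12), -1)), -1)) = Mul(A, Add(Mul(Add(6, A), Pow(Add(-12, F), -1)), -1)) = Mul(A, Add(Mul(Pow(Add(-12, F), -1), Add(6, A)), -1)) = Mul(A, Add(-1, Mul(Pow(Add(-12, F), -1), Add(6, A)))))
Mul(Add(Mul(28, -16175), Function('p')(992, Pow(-1745, -1))), Add(2553324, -1975771)) = Mul(Add(Mul(28, -16175), Mul(Pow(-1745, -1), Pow(Add(-12, 992), -1), Add(18, Pow(-1745, -1), Mul(-1, 992)))), Add(2553324, -1975771)) = Mul(Add(-452900, Mul(Rational(-1, 1745), Pow(980, -1), Add(18, Rational(-1, 1745), -992))), 577553) = Mul(Add(-452900, Mul(Rational(-1, 1745), Rational(1, 980), Rational(-1699631, 1745))), 577553) = Mul(Add(-452900, Rational(1699631, 2984124500)), 577553) = Mul(Rational(-1351509984350369, 2984124500), 577553) = Rational(-780568645991508667057, 2984124500)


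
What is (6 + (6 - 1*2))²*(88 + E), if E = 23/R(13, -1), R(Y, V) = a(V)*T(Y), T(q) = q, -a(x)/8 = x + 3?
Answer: 457025/52 ≈ 8788.9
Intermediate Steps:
a(x) = -24 - 8*x (a(x) = -8*(x + 3) = -8*(3 + x) = -24 - 8*x)
R(Y, V) = Y*(-24 - 8*V) (R(Y, V) = (-24 - 8*V)*Y = Y*(-24 - 8*V))
E = -23/208 (E = 23/((-8*13*(3 - 1))) = 23/((-8*13*2)) = 23/(-208) = 23*(-1/208) = -23/208 ≈ -0.11058)
(6 + (6 - 1*2))²*(88 + E) = (6 + (6 - 1*2))²*(88 - 23/208) = (6 + (6 - 2))²*(18281/208) = (6 + 4)²*(18281/208) = 10²*(18281/208) = 100*(18281/208) = 457025/52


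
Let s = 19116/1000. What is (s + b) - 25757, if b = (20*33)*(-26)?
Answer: -10724471/250 ≈ -42898.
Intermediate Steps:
s = 4779/250 (s = 19116*(1/1000) = 4779/250 ≈ 19.116)
b = -17160 (b = 660*(-26) = -17160)
(s + b) - 25757 = (4779/250 - 17160) - 25757 = -4285221/250 - 25757 = -10724471/250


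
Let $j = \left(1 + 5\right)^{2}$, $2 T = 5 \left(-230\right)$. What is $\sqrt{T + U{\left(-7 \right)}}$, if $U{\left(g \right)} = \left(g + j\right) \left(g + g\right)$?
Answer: $3 i \sqrt{109} \approx 31.321 i$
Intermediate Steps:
$T = -575$ ($T = \frac{5 \left(-230\right)}{2} = \frac{1}{2} \left(-1150\right) = -575$)
$j = 36$ ($j = 6^{2} = 36$)
$U{\left(g \right)} = 2 g \left(36 + g\right)$ ($U{\left(g \right)} = \left(g + 36\right) \left(g + g\right) = \left(36 + g\right) 2 g = 2 g \left(36 + g\right)$)
$\sqrt{T + U{\left(-7 \right)}} = \sqrt{-575 + 2 \left(-7\right) \left(36 - 7\right)} = \sqrt{-575 + 2 \left(-7\right) 29} = \sqrt{-575 - 406} = \sqrt{-981} = 3 i \sqrt{109}$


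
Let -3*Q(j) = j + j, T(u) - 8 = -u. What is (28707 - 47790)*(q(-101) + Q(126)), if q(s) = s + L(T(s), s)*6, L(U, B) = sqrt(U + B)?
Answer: 3530355 - 228996*sqrt(2) ≈ 3.2065e+6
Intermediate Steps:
T(u) = 8 - u
L(U, B) = sqrt(B + U)
q(s) = s + 12*sqrt(2) (q(s) = s + sqrt(s + (8 - s))*6 = s + sqrt(8)*6 = s + (2*sqrt(2))*6 = s + 12*sqrt(2))
Q(j) = -2*j/3 (Q(j) = -(j + j)/3 = -2*j/3)
(28707 - 47790)*(q(-101) + Q(126)) = (28707 - 47790)*((-101 + 12*sqrt(2)) - 2/3*126) = -19083*((-101 + 12*sqrt(2)) - 84) = -19083*(-185 + 12*sqrt(2)) = 3530355 - 228996*sqrt(2)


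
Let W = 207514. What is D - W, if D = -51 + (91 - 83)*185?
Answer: -206085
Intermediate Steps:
D = 1429 (D = -51 + 8*185 = -51 + 1480 = 1429)
D - W = 1429 - 1*207514 = 1429 - 207514 = -206085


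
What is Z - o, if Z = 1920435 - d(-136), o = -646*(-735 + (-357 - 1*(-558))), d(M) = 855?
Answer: 1574616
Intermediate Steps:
o = 344964 (o = -646*(-735 + (-357 + 558)) = -646*(-735 + 201) = -646*(-534) = 344964)
Z = 1919580 (Z = 1920435 - 1*855 = 1920435 - 855 = 1919580)
Z - o = 1919580 - 1*344964 = 1919580 - 344964 = 1574616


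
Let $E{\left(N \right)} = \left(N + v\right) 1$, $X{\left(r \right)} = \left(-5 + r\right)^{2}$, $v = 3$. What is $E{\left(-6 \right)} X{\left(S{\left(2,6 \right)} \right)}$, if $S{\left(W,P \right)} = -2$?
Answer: $-147$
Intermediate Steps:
$E{\left(N \right)} = 3 + N$ ($E{\left(N \right)} = \left(N + 3\right) 1 = \left(3 + N\right) 1 = 3 + N$)
$E{\left(-6 \right)} X{\left(S{\left(2,6 \right)} \right)} = \left(3 - 6\right) \left(-5 - 2\right)^{2} = - 3 \left(-7\right)^{2} = \left(-3\right) 49 = -147$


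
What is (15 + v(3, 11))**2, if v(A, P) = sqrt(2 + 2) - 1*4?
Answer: 169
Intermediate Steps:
v(A, P) = -2 (v(A, P) = sqrt(4) - 4 = 2 - 4 = -2)
(15 + v(3, 11))**2 = (15 - 2)**2 = 13**2 = 169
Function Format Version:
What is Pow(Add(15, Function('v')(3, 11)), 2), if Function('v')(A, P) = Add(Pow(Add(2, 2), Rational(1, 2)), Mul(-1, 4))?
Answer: 169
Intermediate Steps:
Function('v')(A, P) = -2 (Function('v')(A, P) = Add(Pow(4, Rational(1, 2)), -4) = Add(2, -4) = -2)
Pow(Add(15, Function('v')(3, 11)), 2) = Pow(Add(15, -2), 2) = Pow(13, 2) = 169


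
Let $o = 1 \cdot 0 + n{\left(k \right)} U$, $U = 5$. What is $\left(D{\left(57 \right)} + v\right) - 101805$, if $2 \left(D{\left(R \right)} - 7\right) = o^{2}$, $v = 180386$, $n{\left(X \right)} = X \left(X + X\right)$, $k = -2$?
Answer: $79388$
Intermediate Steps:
$n{\left(X \right)} = 2 X^{2}$ ($n{\left(X \right)} = X 2 X = 2 X^{2}$)
$o = 40$ ($o = 1 \cdot 0 + 2 \left(-2\right)^{2} \cdot 5 = 0 + 2 \cdot 4 \cdot 5 = 0 + 8 \cdot 5 = 0 + 40 = 40$)
$D{\left(R \right)} = 807$ ($D{\left(R \right)} = 7 + \frac{40^{2}}{2} = 7 + \frac{1}{2} \cdot 1600 = 7 + 800 = 807$)
$\left(D{\left(57 \right)} + v\right) - 101805 = \left(807 + 180386\right) - 101805 = 181193 - 101805 = 79388$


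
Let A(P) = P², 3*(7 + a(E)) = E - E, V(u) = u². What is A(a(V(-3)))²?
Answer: 2401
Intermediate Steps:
a(E) = -7 (a(E) = -7 + (E - E)/3 = -7 + (⅓)*0 = -7 + 0 = -7)
A(a(V(-3)))² = ((-7)²)² = 49² = 2401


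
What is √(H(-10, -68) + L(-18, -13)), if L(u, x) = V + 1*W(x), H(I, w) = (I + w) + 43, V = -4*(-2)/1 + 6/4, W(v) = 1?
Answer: 7*I*√2/2 ≈ 4.9497*I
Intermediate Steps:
V = 19/2 (V = 8*1 + 6*(¼) = 8 + 3/2 = 19/2 ≈ 9.5000)
H(I, w) = 43 + I + w
L(u, x) = 21/2 (L(u, x) = 19/2 + 1*1 = 19/2 + 1 = 21/2)
√(H(-10, -68) + L(-18, -13)) = √((43 - 10 - 68) + 21/2) = √(-35 + 21/2) = √(-49/2) = 7*I*√2/2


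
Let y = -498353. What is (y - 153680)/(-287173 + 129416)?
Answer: 652033/157757 ≈ 4.1331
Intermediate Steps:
(y - 153680)/(-287173 + 129416) = (-498353 - 153680)/(-287173 + 129416) = -652033/(-157757) = -652033*(-1/157757) = 652033/157757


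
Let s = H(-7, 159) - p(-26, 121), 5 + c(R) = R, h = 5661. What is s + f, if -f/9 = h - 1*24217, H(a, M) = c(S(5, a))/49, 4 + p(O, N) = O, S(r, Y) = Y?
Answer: 8184654/49 ≈ 1.6703e+5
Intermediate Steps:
p(O, N) = -4 + O
c(R) = -5 + R
H(a, M) = -5/49 + a/49 (H(a, M) = (-5 + a)/49 = (-5 + a)*(1/49) = -5/49 + a/49)
f = 167004 (f = -9*(5661 - 1*24217) = -9*(5661 - 24217) = -9*(-18556) = 167004)
s = 1458/49 (s = (-5/49 + (1/49)*(-7)) - (-4 - 26) = (-5/49 - ⅐) - 1*(-30) = -12/49 + 30 = 1458/49 ≈ 29.755)
s + f = 1458/49 + 167004 = 8184654/49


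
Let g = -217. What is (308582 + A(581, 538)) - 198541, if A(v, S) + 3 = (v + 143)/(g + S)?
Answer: 35322922/321 ≈ 1.1004e+5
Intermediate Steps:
A(v, S) = -3 + (143 + v)/(-217 + S) (A(v, S) = -3 + (v + 143)/(-217 + S) = -3 + (143 + v)/(-217 + S))
(308582 + A(581, 538)) - 198541 = (308582 + (794 + 581 - 3*538)/(-217 + 538)) - 198541 = (308582 + (794 + 581 - 1614)/321) - 198541 = (308582 + (1/321)*(-239)) - 198541 = (308582 - 239/321) - 198541 = 99054583/321 - 198541 = 35322922/321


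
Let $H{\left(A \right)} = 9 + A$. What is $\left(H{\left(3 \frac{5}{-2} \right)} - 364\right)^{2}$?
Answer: $\frac{525625}{4} \approx 1.3141 \cdot 10^{5}$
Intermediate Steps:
$\left(H{\left(3 \frac{5}{-2} \right)} - 364\right)^{2} = \left(\left(9 + 3 \frac{5}{-2}\right) - 364\right)^{2} = \left(\left(9 + 3 \cdot 5 \left(- \frac{1}{2}\right)\right) - 364\right)^{2} = \left(\left(9 + 3 \left(- \frac{5}{2}\right)\right) - 364\right)^{2} = \left(\left(9 - \frac{15}{2}\right) - 364\right)^{2} = \left(\frac{3}{2} - 364\right)^{2} = \left(- \frac{725}{2}\right)^{2} = \frac{525625}{4}$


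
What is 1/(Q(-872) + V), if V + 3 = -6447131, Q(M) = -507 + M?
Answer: -1/6448513 ≈ -1.5507e-7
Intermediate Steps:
V = -6447134 (V = -3 - 6447131 = -6447134)
1/(Q(-872) + V) = 1/((-507 - 872) - 6447134) = 1/(-1379 - 6447134) = 1/(-6448513) = -1/6448513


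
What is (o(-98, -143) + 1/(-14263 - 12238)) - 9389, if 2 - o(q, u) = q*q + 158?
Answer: -507467650/26501 ≈ -19149.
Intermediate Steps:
o(q, u) = -156 - q² (o(q, u) = 2 - (q*q + 158) = 2 - (q² + 158) = 2 - (158 + q²) = 2 + (-158 - q²) = -156 - q²)
(o(-98, -143) + 1/(-14263 - 12238)) - 9389 = ((-156 - 1*(-98)²) + 1/(-14263 - 12238)) - 9389 = ((-156 - 1*9604) + 1/(-26501)) - 9389 = ((-156 - 9604) - 1/26501) - 9389 = (-9760 - 1/26501) - 9389 = -258649761/26501 - 9389 = -507467650/26501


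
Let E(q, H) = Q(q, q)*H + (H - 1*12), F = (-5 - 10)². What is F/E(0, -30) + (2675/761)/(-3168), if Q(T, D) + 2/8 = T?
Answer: -361688725/55449504 ≈ -6.5229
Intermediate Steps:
Q(T, D) = -¼ + T
F = 225 (F = (-15)² = 225)
E(q, H) = -12 + H + H*(-¼ + q) (E(q, H) = (-¼ + q)*H + (H - 1*12) = H*(-¼ + q) + (H - 12) = H*(-¼ + q) + (-12 + H) = -12 + H + H*(-¼ + q))
F/E(0, -30) + (2675/761)/(-3168) = 225/(-12 + (¾)*(-30) - 30*0) + (2675/761)/(-3168) = 225/(-12 - 45/2 + 0) + (2675*(1/761))*(-1/3168) = 225/(-69/2) + (2675/761)*(-1/3168) = 225*(-2/69) - 2675/2410848 = -150/23 - 2675/2410848 = -361688725/55449504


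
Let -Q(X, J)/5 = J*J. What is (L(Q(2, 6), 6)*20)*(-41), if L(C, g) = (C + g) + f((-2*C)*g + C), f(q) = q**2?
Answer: -3214585320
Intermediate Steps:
Q(X, J) = -5*J**2 (Q(X, J) = -5*J*J = -5*J**2)
L(C, g) = C + g + (C - 2*C*g)**2 (L(C, g) = (C + g) + ((-2*C)*g + C)**2 = (C + g) + (-2*C*g + C)**2 = (C + g) + (C - 2*C*g)**2 = C + g + (C - 2*C*g)**2)
(L(Q(2, 6), 6)*20)*(-41) = ((-5*6**2 + 6 + (-5*6**2)**2*(-1 + 2*6)**2)*20)*(-41) = ((-5*36 + 6 + (-5*36)**2*(-1 + 12)**2)*20)*(-41) = ((-180 + 6 + (-180)**2*11**2)*20)*(-41) = ((-180 + 6 + 32400*121)*20)*(-41) = ((-180 + 6 + 3920400)*20)*(-41) = (3920226*20)*(-41) = 78404520*(-41) = -3214585320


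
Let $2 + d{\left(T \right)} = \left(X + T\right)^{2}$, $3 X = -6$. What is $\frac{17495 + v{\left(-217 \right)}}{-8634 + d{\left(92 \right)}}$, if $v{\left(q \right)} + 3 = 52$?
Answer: $- \frac{2193}{67} \approx -32.731$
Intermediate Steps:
$X = -2$ ($X = \frac{1}{3} \left(-6\right) = -2$)
$v{\left(q \right)} = 49$ ($v{\left(q \right)} = -3 + 52 = 49$)
$d{\left(T \right)} = -2 + \left(-2 + T\right)^{2}$
$\frac{17495 + v{\left(-217 \right)}}{-8634 + d{\left(92 \right)}} = \frac{17495 + 49}{-8634 - \left(2 - \left(-2 + 92\right)^{2}\right)} = \frac{17544}{-8634 - \left(2 - 90^{2}\right)} = \frac{17544}{-8634 + \left(-2 + 8100\right)} = \frac{17544}{-8634 + 8098} = \frac{17544}{-536} = 17544 \left(- \frac{1}{536}\right) = - \frac{2193}{67}$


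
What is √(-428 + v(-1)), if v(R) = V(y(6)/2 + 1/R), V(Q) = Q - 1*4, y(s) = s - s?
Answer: I*√433 ≈ 20.809*I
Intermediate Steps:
y(s) = 0
V(Q) = -4 + Q (V(Q) = Q - 4 = -4 + Q)
v(R) = -4 + 1/R (v(R) = -4 + (0/2 + 1/R) = -4 + (0*(½) + 1/R) = -4 + (0 + 1/R) = -4 + 1/R)
√(-428 + v(-1)) = √(-428 + (-4 + 1/(-1))) = √(-428 + (-4 - 1)) = √(-428 - 5) = √(-433) = I*√433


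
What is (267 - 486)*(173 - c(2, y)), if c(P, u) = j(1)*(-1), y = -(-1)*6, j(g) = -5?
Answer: -36792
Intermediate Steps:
y = 6 (y = -1*(-6) = 6)
c(P, u) = 5 (c(P, u) = -5*(-1) = 5)
(267 - 486)*(173 - c(2, y)) = (267 - 486)*(173 - 1*5) = -219*(173 - 5) = -219*168 = -36792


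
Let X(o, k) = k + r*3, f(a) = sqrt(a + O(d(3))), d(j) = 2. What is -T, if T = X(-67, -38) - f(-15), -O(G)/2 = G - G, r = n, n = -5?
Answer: 53 + I*sqrt(15) ≈ 53.0 + 3.873*I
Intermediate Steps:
r = -5
O(G) = 0 (O(G) = -2*(G - G) = -2*0 = 0)
f(a) = sqrt(a) (f(a) = sqrt(a + 0) = sqrt(a))
X(o, k) = -15 + k (X(o, k) = k - 5*3 = k - 15 = -15 + k)
T = -53 - I*sqrt(15) (T = (-15 - 38) - sqrt(-15) = -53 - I*sqrt(15) ≈ -53.0 - 3.873*I)
-T = -(-53 - I*sqrt(15)) = 53 + I*sqrt(15)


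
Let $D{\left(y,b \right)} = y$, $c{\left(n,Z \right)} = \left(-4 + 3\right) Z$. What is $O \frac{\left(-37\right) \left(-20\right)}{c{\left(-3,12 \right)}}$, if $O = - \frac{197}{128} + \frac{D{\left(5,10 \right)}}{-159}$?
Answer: $\frac{5913155}{61056} \approx 96.848$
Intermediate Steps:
$c{\left(n,Z \right)} = - Z$
$O = - \frac{31963}{20352}$ ($O = - \frac{197}{128} + \frac{5}{-159} = \left(-197\right) \frac{1}{128} + 5 \left(- \frac{1}{159}\right) = - \frac{197}{128} - \frac{5}{159} = - \frac{31963}{20352} \approx -1.5705$)
$O \frac{\left(-37\right) \left(-20\right)}{c{\left(-3,12 \right)}} = - \frac{31963 \frac{\left(-37\right) \left(-20\right)}{\left(-1\right) 12}}{20352} = - \frac{31963 \frac{740}{-12}}{20352} = - \frac{31963 \cdot 740 \left(- \frac{1}{12}\right)}{20352} = \left(- \frac{31963}{20352}\right) \left(- \frac{185}{3}\right) = \frac{5913155}{61056}$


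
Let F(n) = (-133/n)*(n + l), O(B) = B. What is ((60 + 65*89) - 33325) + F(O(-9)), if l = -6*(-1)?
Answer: -82573/3 ≈ -27524.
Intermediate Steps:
l = 6
F(n) = -133*(6 + n)/n (F(n) = (-133/n)*(n + 6) = (-133/n)*(6 + n) = -133*(6 + n)/n)
((60 + 65*89) - 33325) + F(O(-9)) = ((60 + 65*89) - 33325) + (-133 - 798/(-9)) = ((60 + 5785) - 33325) + (-133 - 798*(-1/9)) = (5845 - 33325) + (-133 + 266/3) = -27480 - 133/3 = -82573/3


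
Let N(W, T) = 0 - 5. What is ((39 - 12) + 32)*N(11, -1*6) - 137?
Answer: -432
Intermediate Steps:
N(W, T) = -5
((39 - 12) + 32)*N(11, -1*6) - 137 = ((39 - 12) + 32)*(-5) - 137 = (27 + 32)*(-5) - 137 = 59*(-5) - 137 = -295 - 137 = -432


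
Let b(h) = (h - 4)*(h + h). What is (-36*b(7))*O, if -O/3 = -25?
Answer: -113400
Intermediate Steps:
O = 75 (O = -3*(-25) = 75)
b(h) = 2*h*(-4 + h) (b(h) = (-4 + h)*(2*h) = 2*h*(-4 + h))
(-36*b(7))*O = -72*7*(-4 + 7)*75 = -72*7*3*75 = -36*42*75 = -1512*75 = -113400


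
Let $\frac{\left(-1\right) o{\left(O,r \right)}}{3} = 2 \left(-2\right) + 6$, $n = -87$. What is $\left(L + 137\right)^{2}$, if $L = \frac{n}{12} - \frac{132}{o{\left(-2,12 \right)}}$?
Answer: $\frac{368449}{16} \approx 23028.0$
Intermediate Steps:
$o{\left(O,r \right)} = -6$ ($o{\left(O,r \right)} = - 3 \left(2 \left(-2\right) + 6\right) = - 3 \left(-4 + 6\right) = \left(-3\right) 2 = -6$)
$L = \frac{59}{4}$ ($L = - \frac{87}{12} - \frac{132}{-6} = \left(-87\right) \frac{1}{12} - -22 = - \frac{29}{4} + 22 = \frac{59}{4} \approx 14.75$)
$\left(L + 137\right)^{2} = \left(\frac{59}{4} + 137\right)^{2} = \left(\frac{607}{4}\right)^{2} = \frac{368449}{16}$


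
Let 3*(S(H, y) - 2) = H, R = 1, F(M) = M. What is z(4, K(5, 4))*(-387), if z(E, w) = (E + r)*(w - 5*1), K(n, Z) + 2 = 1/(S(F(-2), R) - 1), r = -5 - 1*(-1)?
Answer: 0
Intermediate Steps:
r = -4 (r = -5 + 1 = -4)
S(H, y) = 2 + H/3
K(n, Z) = 1 (K(n, Z) = -2 + 1/((2 + (1/3)*(-2)) - 1) = -2 + 1/((2 - 2/3) - 1) = -2 + 1/(4/3 - 1) = -2 + 1/(1/3) = -2 + 3 = 1)
z(E, w) = (-5 + w)*(-4 + E) (z(E, w) = (E - 4)*(w - 5*1) = (-4 + E)*(w - 5) = (-4 + E)*(-5 + w) = (-5 + w)*(-4 + E))
z(4, K(5, 4))*(-387) = (20 - 5*4 - 4*1 + 4*1)*(-387) = (20 - 20 - 4 + 4)*(-387) = 0*(-387) = 0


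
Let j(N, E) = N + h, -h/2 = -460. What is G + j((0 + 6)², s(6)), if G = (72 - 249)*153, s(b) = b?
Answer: -26125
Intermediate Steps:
h = 920 (h = -2*(-460) = 920)
j(N, E) = 920 + N (j(N, E) = N + 920 = 920 + N)
G = -27081 (G = -177*153 = -27081)
G + j((0 + 6)², s(6)) = -27081 + (920 + (0 + 6)²) = -27081 + (920 + 6²) = -27081 + (920 + 36) = -27081 + 956 = -26125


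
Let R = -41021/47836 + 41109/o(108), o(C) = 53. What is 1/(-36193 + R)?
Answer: -2535308/89796086433 ≈ -2.8234e-5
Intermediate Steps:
R = 1964316011/2535308 (R = -41021/47836 + 41109/53 = 1964316011/2535308 ≈ 774.78)
1/(-36193 + R) = 1/(-36193 + 1964316011/2535308) = 1/(-89796086433/2535308) = -2535308/89796086433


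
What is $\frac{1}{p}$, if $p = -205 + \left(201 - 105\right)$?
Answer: $- \frac{1}{109} \approx -0.0091743$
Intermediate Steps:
$p = -109$ ($p = -205 + 96 = -109$)
$\frac{1}{p} = \frac{1}{-109} = - \frac{1}{109}$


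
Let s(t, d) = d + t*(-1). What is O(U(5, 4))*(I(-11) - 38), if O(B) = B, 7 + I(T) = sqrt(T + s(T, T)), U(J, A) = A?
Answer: -180 + 4*I*sqrt(11) ≈ -180.0 + 13.266*I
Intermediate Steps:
s(t, d) = d - t
I(T) = -7 + sqrt(T) (I(T) = -7 + sqrt(T + (T - T)) = -7 + sqrt(T + 0) = -7 + sqrt(T))
O(U(5, 4))*(I(-11) - 38) = 4*((-7 + sqrt(-11)) - 38) = 4*((-7 + I*sqrt(11)) - 38) = 4*(-45 + I*sqrt(11)) = -180 + 4*I*sqrt(11)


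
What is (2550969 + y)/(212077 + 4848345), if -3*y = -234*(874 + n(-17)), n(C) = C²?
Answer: 2641683/5060422 ≈ 0.52203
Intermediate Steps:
y = 90714 (y = -(-78)*(874 + (-17)²) = -(-78)*(874 + 289) = -(-78)*1163 = -⅓*(-272142) = 90714)
(2550969 + y)/(212077 + 4848345) = (2550969 + 90714)/(212077 + 4848345) = 2641683/5060422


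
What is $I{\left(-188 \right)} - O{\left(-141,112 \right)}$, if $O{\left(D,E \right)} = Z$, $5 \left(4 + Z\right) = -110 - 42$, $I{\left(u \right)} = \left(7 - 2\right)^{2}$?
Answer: $\frac{297}{5} \approx 59.4$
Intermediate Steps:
$I{\left(u \right)} = 25$ ($I{\left(u \right)} = 5^{2} = 25$)
$Z = - \frac{172}{5}$ ($Z = -4 + \frac{-110 - 42}{5} = -4 + \frac{1}{5} \left(-152\right) = -4 - \frac{152}{5} = - \frac{172}{5} \approx -34.4$)
$O{\left(D,E \right)} = - \frac{172}{5}$
$I{\left(-188 \right)} - O{\left(-141,112 \right)} = 25 - - \frac{172}{5} = 25 + \frac{172}{5} = \frac{297}{5}$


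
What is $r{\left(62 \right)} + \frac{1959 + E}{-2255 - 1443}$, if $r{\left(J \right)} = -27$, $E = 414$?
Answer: $- \frac{102219}{3698} \approx -27.642$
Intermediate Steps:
$r{\left(62 \right)} + \frac{1959 + E}{-2255 - 1443} = -27 + \frac{1959 + 414}{-2255 - 1443} = -27 + \frac{2373}{-3698} = -27 + 2373 \left(- \frac{1}{3698}\right) = -27 - \frac{2373}{3698} = - \frac{102219}{3698}$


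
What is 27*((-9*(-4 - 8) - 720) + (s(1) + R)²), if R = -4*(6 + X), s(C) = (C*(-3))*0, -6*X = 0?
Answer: -972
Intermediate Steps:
X = 0 (X = -⅙*0 = 0)
s(C) = 0 (s(C) = -3*C*0 = 0)
R = -24 (R = -4*(6 + 0) = -4*6 = -24)
27*((-9*(-4 - 8) - 720) + (s(1) + R)²) = 27*((-9*(-4 - 8) - 720) + (0 - 24)²) = 27*((-9*(-12) - 720) + (-24)²) = 27*((108 - 720) + 576) = 27*(-612 + 576) = 27*(-36) = -972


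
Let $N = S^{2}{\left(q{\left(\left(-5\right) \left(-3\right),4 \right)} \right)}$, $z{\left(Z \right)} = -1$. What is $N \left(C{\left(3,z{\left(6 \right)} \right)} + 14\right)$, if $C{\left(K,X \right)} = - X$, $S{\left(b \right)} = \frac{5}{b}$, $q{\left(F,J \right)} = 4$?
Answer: $\frac{375}{16} \approx 23.438$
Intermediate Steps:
$N = \frac{25}{16}$ ($N = \left(\frac{5}{4}\right)^{2} = \frac{25}{16} \approx 1.5625$)
$N \left(C{\left(3,z{\left(6 \right)} \right)} + 14\right) = \frac{25 \left(\left(-1\right) \left(-1\right) + 14\right)}{16} = \frac{25 \left(1 + 14\right)}{16} = \frac{25}{16} \cdot 15 = \frac{375}{16}$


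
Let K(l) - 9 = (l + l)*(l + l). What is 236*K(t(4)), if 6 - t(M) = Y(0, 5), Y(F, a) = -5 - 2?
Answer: 161660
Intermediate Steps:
Y(F, a) = -7
t(M) = 13 (t(M) = 6 - 1*(-7) = 6 + 7 = 13)
K(l) = 9 + 4*l² (K(l) = 9 + (l + l)*(l + l) = 9 + (2*l)*(2*l) = 9 + 4*l²)
236*K(t(4)) = 236*(9 + 4*13²) = 236*(9 + 4*169) = 236*(9 + 676) = 236*685 = 161660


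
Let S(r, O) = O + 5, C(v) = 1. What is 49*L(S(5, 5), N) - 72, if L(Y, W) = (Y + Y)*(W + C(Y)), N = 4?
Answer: 4828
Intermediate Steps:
S(r, O) = 5 + O
L(Y, W) = 2*Y*(1 + W) (L(Y, W) = (Y + Y)*(W + 1) = (2*Y)*(1 + W) = 2*Y*(1 + W))
49*L(S(5, 5), N) - 72 = 49*(2*(5 + 5)*(1 + 4)) - 72 = 49*(2*10*5) - 72 = 49*100 - 72 = 4900 - 72 = 4828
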